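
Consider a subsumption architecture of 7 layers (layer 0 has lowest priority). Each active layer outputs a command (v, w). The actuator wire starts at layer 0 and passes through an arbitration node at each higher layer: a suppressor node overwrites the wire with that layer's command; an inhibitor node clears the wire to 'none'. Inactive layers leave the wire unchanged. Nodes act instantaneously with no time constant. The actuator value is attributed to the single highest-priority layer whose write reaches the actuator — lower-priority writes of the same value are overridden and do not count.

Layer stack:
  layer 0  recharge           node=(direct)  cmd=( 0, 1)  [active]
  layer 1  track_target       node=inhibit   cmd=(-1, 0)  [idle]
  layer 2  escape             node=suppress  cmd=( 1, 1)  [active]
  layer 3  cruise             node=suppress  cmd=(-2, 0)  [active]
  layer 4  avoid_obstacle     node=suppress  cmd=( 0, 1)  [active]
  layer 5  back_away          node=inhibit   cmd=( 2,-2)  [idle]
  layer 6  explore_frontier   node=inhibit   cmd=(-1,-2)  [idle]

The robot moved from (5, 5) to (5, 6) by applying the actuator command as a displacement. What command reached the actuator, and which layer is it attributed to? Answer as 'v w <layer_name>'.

0 1 avoid_obstacle

displacement = (5, 6) − (5, 5) = (0, 1)
[0] recharge on; wire := (0, 1)
[1] track_target off; pass (0, 1)
[2] escape on (suppress); wire := (1, 1)
[3] cruise on (suppress); wire := (-2, 0)
[4] avoid_obstacle on (suppress); wire := (0, 1)
[5] back_away off; pass (0, 1)
[6] explore_frontier off; pass (0, 1)
output (0, 1) — from layer 4 (avoid_obstacle)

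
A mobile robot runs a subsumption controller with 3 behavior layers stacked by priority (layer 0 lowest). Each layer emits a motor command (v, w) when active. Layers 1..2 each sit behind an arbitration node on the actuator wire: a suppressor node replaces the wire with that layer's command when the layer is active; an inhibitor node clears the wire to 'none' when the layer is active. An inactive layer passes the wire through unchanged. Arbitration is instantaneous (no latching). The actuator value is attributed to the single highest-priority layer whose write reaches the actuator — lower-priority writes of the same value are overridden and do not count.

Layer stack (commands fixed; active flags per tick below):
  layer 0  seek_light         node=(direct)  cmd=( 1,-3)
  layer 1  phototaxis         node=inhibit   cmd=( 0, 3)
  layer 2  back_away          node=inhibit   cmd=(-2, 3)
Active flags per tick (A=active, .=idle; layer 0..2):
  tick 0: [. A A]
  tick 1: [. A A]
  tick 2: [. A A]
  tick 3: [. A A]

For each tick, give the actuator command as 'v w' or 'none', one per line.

tick 0:
  L0 seek_light: idle → wire = none
  L1 phototaxis: active, inhibitor → wire = none
  L2 back_away: active, inhibitor → wire = none
  actuator = none
tick 1:
  L0 seek_light: idle → wire = none
  L1 phototaxis: active, inhibitor → wire = none
  L2 back_away: active, inhibitor → wire = none
  actuator = none
tick 2:
  L0 seek_light: idle → wire = none
  L1 phototaxis: active, inhibitor → wire = none
  L2 back_away: active, inhibitor → wire = none
  actuator = none
tick 3:
  L0 seek_light: idle → wire = none
  L1 phototaxis: active, inhibitor → wire = none
  L2 back_away: active, inhibitor → wire = none
  actuator = none

none
none
none
none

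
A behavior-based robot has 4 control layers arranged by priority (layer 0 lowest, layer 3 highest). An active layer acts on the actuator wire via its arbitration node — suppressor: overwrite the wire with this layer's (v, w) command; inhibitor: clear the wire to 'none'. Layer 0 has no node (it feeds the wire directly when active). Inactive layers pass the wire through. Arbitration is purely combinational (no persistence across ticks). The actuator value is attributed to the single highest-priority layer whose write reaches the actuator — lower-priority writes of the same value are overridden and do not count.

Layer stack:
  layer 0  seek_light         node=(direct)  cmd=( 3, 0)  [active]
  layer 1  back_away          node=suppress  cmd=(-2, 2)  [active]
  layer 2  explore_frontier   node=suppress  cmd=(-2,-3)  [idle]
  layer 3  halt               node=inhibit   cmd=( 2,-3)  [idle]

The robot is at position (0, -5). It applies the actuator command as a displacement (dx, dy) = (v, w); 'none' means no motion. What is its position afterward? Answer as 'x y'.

[0] seek_light on; wire := (3, 0)
[1] back_away on (suppress); wire := (-2, 2)
[2] explore_frontier off; pass (-2, 2)
[3] halt off; pass (-2, 2)
output (-2, 2)
position: (0, -5) + (-2, 2) = (-2, -3)

-2 -3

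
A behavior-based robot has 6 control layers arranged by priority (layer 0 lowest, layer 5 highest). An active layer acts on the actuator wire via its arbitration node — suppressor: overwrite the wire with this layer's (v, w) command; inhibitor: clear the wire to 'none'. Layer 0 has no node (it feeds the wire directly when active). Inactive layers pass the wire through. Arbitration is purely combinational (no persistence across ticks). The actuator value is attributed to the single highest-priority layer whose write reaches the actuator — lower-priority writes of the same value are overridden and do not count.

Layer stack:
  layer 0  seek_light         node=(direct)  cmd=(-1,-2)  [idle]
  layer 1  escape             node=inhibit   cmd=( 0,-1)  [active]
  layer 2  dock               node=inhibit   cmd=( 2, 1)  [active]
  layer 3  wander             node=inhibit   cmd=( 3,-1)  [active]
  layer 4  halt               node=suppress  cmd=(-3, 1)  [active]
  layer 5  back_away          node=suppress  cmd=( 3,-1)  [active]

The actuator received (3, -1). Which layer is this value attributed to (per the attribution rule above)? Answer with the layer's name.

L0 seek_light: idle → wire = none
L1 escape: active, inhibitor → wire = none
L2 dock: active, inhibitor → wire = none
L3 wander: active, inhibitor → wire = none
L4 halt: active, suppressor → wire = (-3, 1)
L5 back_away: active, suppressor → wire = (3, -1)
actuator = (3, -1)
last writer: layer 5 = back_away

back_away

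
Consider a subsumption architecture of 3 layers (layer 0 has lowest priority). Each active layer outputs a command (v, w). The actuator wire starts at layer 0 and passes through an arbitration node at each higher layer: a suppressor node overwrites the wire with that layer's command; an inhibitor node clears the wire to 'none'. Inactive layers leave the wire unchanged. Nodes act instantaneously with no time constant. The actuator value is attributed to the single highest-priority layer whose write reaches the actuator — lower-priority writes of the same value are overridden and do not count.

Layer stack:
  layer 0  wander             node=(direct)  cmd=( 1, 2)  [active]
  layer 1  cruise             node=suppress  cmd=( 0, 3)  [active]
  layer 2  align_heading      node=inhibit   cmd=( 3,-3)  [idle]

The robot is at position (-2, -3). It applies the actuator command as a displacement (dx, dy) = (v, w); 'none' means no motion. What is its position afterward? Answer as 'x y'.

[0] wander on; wire := (1, 2)
[1] cruise on (suppress); wire := (0, 3)
[2] align_heading off; pass (0, 3)
output (0, 3)
position: (-2, -3) + (0, 3) = (-2, 0)

-2 0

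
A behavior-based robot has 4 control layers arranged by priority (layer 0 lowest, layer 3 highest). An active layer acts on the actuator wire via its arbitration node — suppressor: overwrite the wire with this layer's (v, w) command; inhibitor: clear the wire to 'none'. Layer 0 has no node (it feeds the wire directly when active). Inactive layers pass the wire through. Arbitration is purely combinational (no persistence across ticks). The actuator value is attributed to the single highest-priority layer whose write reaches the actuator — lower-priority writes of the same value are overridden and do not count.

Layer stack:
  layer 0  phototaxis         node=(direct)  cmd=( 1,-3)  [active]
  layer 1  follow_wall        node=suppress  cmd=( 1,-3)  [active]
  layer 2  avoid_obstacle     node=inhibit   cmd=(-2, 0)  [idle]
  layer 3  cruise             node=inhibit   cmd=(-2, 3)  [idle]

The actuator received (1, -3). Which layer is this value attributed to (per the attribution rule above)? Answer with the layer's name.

L0 phototaxis: active, feeds wire = (1, -3)
L1 follow_wall: active, suppressor → wire = (1, -3)
L2 avoid_obstacle: idle → wire stays (1, -3)
L3 cruise: idle → wire stays (1, -3)
actuator = (1, -3)
last writer: layer 1 = follow_wall

follow_wall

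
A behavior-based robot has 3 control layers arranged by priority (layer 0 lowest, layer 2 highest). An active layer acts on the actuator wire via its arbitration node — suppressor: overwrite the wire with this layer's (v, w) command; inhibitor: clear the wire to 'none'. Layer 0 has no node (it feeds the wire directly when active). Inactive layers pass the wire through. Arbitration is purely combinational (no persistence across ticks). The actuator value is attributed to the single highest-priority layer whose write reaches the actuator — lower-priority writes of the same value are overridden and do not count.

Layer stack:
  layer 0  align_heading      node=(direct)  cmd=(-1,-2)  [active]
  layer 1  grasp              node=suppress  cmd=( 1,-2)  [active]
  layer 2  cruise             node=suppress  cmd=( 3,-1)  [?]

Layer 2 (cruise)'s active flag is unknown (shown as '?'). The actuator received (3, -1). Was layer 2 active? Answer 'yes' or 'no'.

If layer 2 is active=yes:
  actuator would be (3, -1)
If layer 2 is active=no:
  actuator would be (1, -2)
Observed (3, -1), so layer 2 was active.

yes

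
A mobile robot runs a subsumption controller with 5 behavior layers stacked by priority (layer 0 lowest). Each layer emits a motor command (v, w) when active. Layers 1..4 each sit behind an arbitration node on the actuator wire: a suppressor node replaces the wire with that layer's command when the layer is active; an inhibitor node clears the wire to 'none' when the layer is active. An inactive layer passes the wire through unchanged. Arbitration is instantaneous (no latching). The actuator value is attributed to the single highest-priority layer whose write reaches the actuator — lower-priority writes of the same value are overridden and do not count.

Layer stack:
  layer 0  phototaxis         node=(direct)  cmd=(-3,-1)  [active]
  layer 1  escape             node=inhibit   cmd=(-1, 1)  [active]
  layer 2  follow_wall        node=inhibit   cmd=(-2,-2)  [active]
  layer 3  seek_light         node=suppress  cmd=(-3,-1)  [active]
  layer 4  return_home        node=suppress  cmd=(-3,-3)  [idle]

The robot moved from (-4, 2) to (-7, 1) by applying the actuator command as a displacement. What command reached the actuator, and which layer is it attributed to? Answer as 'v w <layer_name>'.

displacement = (-7, 1) − (-4, 2) = (-3, -1)
L0 phototaxis: active, feeds wire = (-3, -1)
L1 escape: active, inhibitor → wire = none
L2 follow_wall: active, inhibitor → wire = none
L3 seek_light: active, suppressor → wire = (-3, -1)
L4 return_home: idle → wire stays (-3, -1)
actuator = (-3, -1) — from layer 3 (seek_light)

-3 -1 seek_light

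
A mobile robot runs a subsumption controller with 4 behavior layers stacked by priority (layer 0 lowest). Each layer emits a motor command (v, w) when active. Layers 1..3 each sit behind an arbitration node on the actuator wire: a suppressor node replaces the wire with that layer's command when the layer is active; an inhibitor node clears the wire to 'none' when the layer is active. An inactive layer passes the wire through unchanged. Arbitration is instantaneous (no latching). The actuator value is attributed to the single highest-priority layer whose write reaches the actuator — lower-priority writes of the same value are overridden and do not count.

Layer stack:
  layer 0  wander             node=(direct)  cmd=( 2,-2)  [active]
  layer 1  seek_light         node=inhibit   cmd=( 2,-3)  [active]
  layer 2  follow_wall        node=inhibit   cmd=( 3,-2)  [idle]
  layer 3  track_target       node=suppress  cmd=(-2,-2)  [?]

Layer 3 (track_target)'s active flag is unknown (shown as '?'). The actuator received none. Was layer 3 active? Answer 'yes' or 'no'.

If layer 3 is active=yes:
  actuator would be (-2, -2)
If layer 3 is active=no:
  actuator would be none
Observed none, so layer 3 was idle.

no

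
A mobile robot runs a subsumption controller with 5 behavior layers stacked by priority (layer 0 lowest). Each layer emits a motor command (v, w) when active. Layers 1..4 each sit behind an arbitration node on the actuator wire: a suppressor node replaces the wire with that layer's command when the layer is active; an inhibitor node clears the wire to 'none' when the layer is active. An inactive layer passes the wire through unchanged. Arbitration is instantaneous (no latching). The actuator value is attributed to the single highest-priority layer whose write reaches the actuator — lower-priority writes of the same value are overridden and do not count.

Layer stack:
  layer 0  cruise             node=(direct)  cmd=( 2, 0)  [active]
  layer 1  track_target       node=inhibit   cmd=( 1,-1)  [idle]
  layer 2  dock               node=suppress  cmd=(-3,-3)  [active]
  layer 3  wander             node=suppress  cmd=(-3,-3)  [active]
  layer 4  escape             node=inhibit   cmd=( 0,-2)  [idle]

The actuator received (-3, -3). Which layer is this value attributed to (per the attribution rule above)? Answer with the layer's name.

wander

L0 cruise: active, feeds wire = (2, 0)
L1 track_target: idle → wire stays (2, 0)
L2 dock: active, suppressor → wire = (-3, -3)
L3 wander: active, suppressor → wire = (-3, -3)
L4 escape: idle → wire stays (-3, -3)
actuator = (-3, -3)
last writer: layer 3 = wander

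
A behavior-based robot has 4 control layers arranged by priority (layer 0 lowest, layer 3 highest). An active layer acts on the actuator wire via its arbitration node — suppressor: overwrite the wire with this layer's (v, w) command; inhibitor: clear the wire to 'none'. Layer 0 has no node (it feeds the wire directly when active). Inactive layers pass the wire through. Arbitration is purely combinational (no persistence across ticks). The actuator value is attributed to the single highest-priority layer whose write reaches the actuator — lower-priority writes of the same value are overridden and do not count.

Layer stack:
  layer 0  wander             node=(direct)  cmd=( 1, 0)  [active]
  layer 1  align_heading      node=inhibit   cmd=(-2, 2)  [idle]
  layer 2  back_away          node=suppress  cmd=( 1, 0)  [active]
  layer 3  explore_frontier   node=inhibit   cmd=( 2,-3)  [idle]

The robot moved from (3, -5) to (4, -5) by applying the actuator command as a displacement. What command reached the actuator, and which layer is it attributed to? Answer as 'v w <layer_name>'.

1 0 back_away

displacement = (4, -5) − (3, -5) = (1, 0)
L0 wander: active, feeds wire = (1, 0)
L1 align_heading: idle → wire stays (1, 0)
L2 back_away: active, suppressor → wire = (1, 0)
L3 explore_frontier: idle → wire stays (1, 0)
actuator = (1, 0) — from layer 2 (back_away)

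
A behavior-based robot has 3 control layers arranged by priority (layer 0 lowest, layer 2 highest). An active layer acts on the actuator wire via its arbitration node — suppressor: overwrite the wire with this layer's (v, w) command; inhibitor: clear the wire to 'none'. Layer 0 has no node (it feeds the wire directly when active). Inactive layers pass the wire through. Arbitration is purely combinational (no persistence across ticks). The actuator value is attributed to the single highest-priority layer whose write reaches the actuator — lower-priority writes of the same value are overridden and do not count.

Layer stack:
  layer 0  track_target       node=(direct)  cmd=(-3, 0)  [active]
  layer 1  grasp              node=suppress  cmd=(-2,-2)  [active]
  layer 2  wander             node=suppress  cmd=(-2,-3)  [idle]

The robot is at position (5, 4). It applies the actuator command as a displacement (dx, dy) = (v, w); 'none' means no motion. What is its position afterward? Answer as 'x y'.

[0] track_target on; wire := (-3, 0)
[1] grasp on (suppress); wire := (-2, -2)
[2] wander off; pass (-2, -2)
output (-2, -2)
position: (5, 4) + (-2, -2) = (3, 2)

3 2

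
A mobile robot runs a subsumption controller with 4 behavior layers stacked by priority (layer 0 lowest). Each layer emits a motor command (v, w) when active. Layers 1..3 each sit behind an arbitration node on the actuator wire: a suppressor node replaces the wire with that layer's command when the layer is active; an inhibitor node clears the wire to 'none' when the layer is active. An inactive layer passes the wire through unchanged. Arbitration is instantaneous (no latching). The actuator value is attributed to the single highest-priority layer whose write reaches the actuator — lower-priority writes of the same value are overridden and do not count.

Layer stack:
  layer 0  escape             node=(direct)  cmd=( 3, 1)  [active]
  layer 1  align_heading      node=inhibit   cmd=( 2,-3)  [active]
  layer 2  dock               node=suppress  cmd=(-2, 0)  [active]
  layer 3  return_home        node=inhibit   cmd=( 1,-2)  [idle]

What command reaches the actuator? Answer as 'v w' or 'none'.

[0] escape on; wire := (3, 1)
[1] align_heading on (inhibit); wire := none
[2] dock on (suppress); wire := (-2, 0)
[3] return_home off; pass (-2, 0)
output (-2, 0)

-2 0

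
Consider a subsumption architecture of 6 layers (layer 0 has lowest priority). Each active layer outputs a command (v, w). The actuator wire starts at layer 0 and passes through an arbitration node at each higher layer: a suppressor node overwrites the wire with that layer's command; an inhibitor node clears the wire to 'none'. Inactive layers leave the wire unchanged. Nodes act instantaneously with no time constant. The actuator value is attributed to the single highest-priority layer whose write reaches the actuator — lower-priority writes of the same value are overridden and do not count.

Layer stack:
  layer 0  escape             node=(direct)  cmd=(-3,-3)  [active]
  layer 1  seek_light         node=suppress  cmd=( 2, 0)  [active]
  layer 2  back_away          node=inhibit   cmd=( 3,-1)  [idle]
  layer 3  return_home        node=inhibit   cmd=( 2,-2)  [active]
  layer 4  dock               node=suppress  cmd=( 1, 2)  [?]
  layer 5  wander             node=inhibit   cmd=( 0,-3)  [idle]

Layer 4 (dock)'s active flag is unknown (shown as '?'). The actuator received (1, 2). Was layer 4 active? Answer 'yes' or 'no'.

yes

If layer 4 is active=yes:
  actuator would be (1, 2)
If layer 4 is active=no:
  actuator would be none
Observed (1, 2), so layer 4 was active.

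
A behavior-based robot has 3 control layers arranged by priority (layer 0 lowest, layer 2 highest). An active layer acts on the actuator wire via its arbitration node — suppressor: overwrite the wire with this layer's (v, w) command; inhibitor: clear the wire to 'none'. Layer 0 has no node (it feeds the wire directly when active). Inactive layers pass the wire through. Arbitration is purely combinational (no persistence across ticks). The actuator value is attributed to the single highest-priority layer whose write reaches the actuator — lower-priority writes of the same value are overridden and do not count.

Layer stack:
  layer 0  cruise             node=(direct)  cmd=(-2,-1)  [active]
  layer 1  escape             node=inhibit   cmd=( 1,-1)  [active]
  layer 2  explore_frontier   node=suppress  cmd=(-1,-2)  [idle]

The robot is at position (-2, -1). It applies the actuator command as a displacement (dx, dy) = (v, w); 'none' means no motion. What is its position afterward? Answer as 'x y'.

-2 -1

layer 0 (cruise) active — direct: (-2, -1)
layer 1 (escape) active — inhibits: none
layer 2 (explore_frontier) idle — unchanged: none
→ actuator none
position: (-2, -1) + none = (-2, -1)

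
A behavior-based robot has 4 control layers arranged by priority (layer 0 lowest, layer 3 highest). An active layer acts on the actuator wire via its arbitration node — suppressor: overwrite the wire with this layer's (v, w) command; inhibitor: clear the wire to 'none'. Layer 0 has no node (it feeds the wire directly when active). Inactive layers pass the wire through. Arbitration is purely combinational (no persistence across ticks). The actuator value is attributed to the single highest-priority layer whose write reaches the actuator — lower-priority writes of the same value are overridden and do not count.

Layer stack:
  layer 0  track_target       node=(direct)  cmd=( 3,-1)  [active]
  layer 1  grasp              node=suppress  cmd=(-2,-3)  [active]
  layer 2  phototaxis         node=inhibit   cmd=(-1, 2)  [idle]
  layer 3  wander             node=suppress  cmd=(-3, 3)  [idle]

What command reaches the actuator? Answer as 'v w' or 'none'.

-2 -3

layer 0 (track_target) active — direct: (3, -1)
layer 1 (grasp) active — suppresses: (-2, -3)
layer 2 (phototaxis) idle — unchanged: (-2, -3)
layer 3 (wander) idle — unchanged: (-2, -3)
→ actuator (-2, -3)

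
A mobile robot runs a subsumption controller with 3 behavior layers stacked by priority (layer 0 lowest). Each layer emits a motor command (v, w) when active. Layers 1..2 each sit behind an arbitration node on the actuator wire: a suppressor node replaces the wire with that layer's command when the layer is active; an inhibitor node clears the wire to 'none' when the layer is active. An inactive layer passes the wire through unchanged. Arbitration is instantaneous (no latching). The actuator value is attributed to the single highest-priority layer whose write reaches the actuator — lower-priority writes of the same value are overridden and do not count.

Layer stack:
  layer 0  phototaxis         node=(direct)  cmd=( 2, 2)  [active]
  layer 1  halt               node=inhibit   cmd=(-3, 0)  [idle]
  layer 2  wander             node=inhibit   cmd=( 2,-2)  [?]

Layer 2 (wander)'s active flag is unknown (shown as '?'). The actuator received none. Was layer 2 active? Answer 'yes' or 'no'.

If layer 2 is active=yes:
  actuator would be none
If layer 2 is active=no:
  actuator would be (2, 2)
Observed none, so layer 2 was active.

yes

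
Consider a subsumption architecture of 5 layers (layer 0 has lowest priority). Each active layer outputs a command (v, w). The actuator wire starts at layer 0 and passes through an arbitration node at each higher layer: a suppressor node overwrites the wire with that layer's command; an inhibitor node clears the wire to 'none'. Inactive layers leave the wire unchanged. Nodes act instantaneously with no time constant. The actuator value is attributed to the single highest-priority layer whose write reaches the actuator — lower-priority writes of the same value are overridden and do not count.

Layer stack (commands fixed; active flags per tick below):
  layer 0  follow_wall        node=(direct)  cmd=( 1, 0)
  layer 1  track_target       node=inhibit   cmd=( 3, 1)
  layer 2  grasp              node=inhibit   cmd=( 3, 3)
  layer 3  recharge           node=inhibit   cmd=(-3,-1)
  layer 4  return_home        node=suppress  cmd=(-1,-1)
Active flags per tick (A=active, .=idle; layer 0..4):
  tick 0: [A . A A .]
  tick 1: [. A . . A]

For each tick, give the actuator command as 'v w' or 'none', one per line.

tick 0:
  [0] follow_wall on; wire := (1, 0)
  [1] track_target off; pass (1, 0)
  [2] grasp on (inhibit); wire := none
  [3] recharge on (inhibit); wire := none
  [4] return_home off; pass none
  output none
tick 1:
  [0] follow_wall off; wire := none
  [1] track_target on (inhibit); wire := none
  [2] grasp off; pass none
  [3] recharge off; pass none
  [4] return_home on (suppress); wire := (-1, -1)
  output (-1, -1)

none
-1 -1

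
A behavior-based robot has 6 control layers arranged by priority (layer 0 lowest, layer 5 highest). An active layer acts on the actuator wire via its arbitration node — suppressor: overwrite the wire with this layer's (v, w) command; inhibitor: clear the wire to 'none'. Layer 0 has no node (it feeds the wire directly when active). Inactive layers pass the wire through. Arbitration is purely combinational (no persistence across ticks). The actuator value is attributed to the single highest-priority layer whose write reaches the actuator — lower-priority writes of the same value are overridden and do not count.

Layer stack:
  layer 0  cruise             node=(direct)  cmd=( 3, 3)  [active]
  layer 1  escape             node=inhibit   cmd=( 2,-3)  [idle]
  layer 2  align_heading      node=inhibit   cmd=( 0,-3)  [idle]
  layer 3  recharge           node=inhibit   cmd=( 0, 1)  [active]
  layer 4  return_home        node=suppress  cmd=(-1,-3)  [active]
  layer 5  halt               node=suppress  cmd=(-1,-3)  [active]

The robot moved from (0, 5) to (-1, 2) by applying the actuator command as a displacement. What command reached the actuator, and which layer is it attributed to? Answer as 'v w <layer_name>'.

displacement = (-1, 2) − (0, 5) = (-1, -3)
L0 cruise: active, feeds wire = (3, 3)
L1 escape: idle → wire stays (3, 3)
L2 align_heading: idle → wire stays (3, 3)
L3 recharge: active, inhibitor → wire = none
L4 return_home: active, suppressor → wire = (-1, -3)
L5 halt: active, suppressor → wire = (-1, -3)
actuator = (-1, -3) — from layer 5 (halt)

-1 -3 halt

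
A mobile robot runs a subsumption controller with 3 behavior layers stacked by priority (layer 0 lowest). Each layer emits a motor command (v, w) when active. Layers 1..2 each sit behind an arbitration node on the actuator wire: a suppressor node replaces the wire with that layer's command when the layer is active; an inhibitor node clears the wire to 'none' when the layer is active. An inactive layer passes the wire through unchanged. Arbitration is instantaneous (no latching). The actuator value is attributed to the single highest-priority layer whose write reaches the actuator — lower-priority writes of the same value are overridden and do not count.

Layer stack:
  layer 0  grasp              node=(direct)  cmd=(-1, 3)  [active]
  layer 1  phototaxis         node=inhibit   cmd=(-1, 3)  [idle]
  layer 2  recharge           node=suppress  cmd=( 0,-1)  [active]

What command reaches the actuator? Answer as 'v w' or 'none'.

0 -1

L0 grasp: active, feeds wire = (-1, 3)
L1 phototaxis: idle → wire stays (-1, 3)
L2 recharge: active, suppressor → wire = (0, -1)
actuator = (0, -1)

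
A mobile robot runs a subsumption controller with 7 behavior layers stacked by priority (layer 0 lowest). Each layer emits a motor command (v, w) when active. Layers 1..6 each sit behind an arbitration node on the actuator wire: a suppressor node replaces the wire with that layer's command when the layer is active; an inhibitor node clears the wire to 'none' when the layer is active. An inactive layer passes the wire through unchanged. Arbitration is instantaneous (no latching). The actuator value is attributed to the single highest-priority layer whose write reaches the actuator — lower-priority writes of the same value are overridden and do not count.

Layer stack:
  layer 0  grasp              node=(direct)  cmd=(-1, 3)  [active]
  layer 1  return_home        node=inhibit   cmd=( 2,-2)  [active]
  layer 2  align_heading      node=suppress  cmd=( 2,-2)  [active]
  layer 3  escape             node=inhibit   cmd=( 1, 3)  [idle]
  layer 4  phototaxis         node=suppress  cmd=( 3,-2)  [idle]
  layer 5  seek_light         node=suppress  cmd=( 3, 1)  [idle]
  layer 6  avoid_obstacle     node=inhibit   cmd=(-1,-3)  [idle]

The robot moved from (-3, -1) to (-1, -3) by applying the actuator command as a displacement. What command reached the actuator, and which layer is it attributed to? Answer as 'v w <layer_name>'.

2 -2 align_heading

displacement = (-1, -3) − (-3, -1) = (2, -2)
layer 0 (grasp) active — direct: (-1, 3)
layer 1 (return_home) active — inhibits: none
layer 2 (align_heading) active — suppresses: (2, -2)
layer 3 (escape) idle — unchanged: (2, -2)
layer 4 (phototaxis) idle — unchanged: (2, -2)
layer 5 (seek_light) idle — unchanged: (2, -2)
layer 6 (avoid_obstacle) idle — unchanged: (2, -2)
→ actuator (2, -2) — from layer 2 (align_heading)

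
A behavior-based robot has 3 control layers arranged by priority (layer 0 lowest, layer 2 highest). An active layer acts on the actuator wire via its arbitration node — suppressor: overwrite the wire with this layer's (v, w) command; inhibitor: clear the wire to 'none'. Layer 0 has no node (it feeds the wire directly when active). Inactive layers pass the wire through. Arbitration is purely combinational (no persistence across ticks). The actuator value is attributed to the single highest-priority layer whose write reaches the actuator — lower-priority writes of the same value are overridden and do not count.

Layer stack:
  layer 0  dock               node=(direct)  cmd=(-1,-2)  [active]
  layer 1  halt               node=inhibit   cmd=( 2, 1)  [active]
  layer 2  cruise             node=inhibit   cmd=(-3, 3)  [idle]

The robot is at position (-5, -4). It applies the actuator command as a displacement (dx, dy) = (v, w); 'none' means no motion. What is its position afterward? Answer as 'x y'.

L0 dock: active, feeds wire = (-1, -2)
L1 halt: active, inhibitor → wire = none
L2 cruise: idle → wire stays none
actuator = none
position: (-5, -4) + none = (-5, -4)

-5 -4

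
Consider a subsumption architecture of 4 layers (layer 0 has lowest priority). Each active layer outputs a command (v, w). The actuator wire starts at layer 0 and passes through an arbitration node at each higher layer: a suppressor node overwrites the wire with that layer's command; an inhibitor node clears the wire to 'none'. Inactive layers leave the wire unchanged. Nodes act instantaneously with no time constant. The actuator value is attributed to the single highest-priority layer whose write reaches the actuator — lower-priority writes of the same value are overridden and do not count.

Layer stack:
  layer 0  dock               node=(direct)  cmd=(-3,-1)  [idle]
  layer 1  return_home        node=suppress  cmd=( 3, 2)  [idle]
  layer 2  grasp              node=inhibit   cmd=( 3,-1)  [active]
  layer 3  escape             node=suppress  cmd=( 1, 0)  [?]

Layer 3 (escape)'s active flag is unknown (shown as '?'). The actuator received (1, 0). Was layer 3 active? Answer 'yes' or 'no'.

If layer 3 is active=yes:
  actuator would be (1, 0)
If layer 3 is active=no:
  actuator would be none
Observed (1, 0), so layer 3 was active.

yes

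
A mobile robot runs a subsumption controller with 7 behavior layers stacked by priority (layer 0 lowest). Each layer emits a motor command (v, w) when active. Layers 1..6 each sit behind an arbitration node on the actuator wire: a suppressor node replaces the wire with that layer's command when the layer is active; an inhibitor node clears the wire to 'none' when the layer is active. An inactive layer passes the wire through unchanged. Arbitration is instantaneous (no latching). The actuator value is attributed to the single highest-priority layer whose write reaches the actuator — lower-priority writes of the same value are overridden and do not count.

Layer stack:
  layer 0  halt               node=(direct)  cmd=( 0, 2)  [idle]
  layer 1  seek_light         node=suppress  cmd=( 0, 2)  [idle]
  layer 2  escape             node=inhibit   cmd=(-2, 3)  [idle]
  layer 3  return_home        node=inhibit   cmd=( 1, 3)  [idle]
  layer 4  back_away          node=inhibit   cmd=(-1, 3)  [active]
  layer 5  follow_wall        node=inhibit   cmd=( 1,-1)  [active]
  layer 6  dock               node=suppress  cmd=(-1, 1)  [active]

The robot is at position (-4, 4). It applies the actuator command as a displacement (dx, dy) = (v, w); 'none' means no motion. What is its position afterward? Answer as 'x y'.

-5 5

layer 0 (halt) idle — none
layer 1 (seek_light) idle — unchanged: none
layer 2 (escape) idle — unchanged: none
layer 3 (return_home) idle — unchanged: none
layer 4 (back_away) active — inhibits: none
layer 5 (follow_wall) active — inhibits: none
layer 6 (dock) active — suppresses: (-1, 1)
→ actuator (-1, 1)
position: (-4, 4) + (-1, 1) = (-5, 5)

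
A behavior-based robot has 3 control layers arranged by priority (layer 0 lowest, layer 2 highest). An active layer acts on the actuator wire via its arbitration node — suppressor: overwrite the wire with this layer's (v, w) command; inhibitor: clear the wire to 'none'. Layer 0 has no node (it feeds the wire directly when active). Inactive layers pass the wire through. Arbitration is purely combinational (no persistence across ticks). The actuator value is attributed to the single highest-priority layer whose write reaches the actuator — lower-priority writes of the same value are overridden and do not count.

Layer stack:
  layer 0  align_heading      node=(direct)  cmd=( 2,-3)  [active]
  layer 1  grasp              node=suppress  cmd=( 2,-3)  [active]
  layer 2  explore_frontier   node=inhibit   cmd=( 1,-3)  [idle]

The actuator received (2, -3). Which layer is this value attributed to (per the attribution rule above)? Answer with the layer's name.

L0 align_heading: active, feeds wire = (2, -3)
L1 grasp: active, suppressor → wire = (2, -3)
L2 explore_frontier: idle → wire stays (2, -3)
actuator = (2, -3)
last writer: layer 1 = grasp

grasp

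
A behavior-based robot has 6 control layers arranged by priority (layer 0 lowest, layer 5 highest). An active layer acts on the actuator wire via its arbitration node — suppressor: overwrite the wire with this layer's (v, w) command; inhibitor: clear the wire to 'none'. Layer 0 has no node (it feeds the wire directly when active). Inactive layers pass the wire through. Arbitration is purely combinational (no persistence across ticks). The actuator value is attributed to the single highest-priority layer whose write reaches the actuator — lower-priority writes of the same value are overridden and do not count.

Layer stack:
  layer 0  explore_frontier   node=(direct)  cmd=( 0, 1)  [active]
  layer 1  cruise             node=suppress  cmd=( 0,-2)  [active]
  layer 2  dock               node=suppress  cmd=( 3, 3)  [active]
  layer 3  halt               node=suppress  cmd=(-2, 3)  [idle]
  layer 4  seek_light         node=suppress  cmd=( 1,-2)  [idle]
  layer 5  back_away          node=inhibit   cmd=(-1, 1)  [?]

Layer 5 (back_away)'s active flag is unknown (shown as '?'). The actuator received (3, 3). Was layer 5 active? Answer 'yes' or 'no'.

no

If layer 5 is active=yes:
  actuator would be none
If layer 5 is active=no:
  actuator would be (3, 3)
Observed (3, 3), so layer 5 was idle.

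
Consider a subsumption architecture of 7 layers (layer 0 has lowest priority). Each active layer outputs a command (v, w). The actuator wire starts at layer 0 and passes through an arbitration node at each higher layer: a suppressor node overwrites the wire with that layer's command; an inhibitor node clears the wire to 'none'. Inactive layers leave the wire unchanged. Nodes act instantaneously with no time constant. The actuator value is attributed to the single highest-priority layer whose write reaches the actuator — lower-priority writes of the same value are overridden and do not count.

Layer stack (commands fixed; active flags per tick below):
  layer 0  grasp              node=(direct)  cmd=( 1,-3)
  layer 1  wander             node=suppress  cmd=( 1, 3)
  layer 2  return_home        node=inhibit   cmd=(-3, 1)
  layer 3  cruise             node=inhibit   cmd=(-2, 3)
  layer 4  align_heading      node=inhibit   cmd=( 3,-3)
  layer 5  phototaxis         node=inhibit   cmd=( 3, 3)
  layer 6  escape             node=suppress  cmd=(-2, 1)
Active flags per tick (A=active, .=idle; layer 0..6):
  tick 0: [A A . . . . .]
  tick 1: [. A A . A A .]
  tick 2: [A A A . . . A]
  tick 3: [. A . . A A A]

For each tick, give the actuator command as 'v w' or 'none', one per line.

1 3
none
-2 1
-2 1

tick 0:
  [0] grasp on; wire := (1, -3)
  [1] wander on (suppress); wire := (1, 3)
  [2] return_home off; pass (1, 3)
  [3] cruise off; pass (1, 3)
  [4] align_heading off; pass (1, 3)
  [5] phototaxis off; pass (1, 3)
  [6] escape off; pass (1, 3)
  output (1, 3)
tick 1:
  [0] grasp off; wire := none
  [1] wander on (suppress); wire := (1, 3)
  [2] return_home on (inhibit); wire := none
  [3] cruise off; pass none
  [4] align_heading on (inhibit); wire := none
  [5] phototaxis on (inhibit); wire := none
  [6] escape off; pass none
  output none
tick 2:
  [0] grasp on; wire := (1, -3)
  [1] wander on (suppress); wire := (1, 3)
  [2] return_home on (inhibit); wire := none
  [3] cruise off; pass none
  [4] align_heading off; pass none
  [5] phototaxis off; pass none
  [6] escape on (suppress); wire := (-2, 1)
  output (-2, 1)
tick 3:
  [0] grasp off; wire := none
  [1] wander on (suppress); wire := (1, 3)
  [2] return_home off; pass (1, 3)
  [3] cruise off; pass (1, 3)
  [4] align_heading on (inhibit); wire := none
  [5] phototaxis on (inhibit); wire := none
  [6] escape on (suppress); wire := (-2, 1)
  output (-2, 1)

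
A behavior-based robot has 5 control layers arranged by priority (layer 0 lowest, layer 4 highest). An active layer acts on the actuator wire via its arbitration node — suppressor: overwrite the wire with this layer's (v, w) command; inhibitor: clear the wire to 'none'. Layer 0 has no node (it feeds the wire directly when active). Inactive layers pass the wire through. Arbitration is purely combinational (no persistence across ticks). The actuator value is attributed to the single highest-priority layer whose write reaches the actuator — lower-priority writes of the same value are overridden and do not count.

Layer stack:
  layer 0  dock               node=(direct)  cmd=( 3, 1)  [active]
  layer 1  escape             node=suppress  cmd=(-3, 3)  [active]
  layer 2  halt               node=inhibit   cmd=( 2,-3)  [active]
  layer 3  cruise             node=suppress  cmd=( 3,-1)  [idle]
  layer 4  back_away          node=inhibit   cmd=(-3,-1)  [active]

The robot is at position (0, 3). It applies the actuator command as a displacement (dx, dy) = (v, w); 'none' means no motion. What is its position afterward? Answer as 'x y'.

0 3

L0 dock: active, feeds wire = (3, 1)
L1 escape: active, suppressor → wire = (-3, 3)
L2 halt: active, inhibitor → wire = none
L3 cruise: idle → wire stays none
L4 back_away: active, inhibitor → wire = none
actuator = none
position: (0, 3) + none = (0, 3)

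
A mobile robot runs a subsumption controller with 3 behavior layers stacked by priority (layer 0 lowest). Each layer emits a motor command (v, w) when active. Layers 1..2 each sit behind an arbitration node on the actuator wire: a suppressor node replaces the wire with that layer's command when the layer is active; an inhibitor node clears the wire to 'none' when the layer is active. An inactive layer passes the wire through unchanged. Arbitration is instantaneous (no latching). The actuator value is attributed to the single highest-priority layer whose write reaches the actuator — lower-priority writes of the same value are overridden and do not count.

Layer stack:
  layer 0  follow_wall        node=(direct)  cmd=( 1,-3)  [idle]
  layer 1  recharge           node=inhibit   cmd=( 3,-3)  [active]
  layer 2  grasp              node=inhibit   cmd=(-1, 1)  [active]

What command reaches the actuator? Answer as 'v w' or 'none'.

none

layer 0 (follow_wall) idle — none
layer 1 (recharge) active — inhibits: none
layer 2 (grasp) active — inhibits: none
→ actuator none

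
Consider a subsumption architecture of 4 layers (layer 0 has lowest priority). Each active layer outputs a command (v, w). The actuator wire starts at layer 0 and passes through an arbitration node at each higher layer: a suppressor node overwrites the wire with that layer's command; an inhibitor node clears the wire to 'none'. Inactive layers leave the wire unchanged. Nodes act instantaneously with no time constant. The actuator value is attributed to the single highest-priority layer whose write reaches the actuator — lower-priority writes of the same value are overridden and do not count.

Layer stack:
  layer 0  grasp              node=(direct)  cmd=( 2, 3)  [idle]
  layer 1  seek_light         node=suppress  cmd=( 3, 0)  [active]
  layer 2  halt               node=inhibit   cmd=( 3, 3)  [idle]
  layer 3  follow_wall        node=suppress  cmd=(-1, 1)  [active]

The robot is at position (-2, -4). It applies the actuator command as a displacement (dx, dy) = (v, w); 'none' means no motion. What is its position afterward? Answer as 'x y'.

-3 -3

layer 0 (grasp) idle — none
layer 1 (seek_light) active — suppresses: (3, 0)
layer 2 (halt) idle — unchanged: (3, 0)
layer 3 (follow_wall) active — suppresses: (-1, 1)
→ actuator (-1, 1)
position: (-2, -4) + (-1, 1) = (-3, -3)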